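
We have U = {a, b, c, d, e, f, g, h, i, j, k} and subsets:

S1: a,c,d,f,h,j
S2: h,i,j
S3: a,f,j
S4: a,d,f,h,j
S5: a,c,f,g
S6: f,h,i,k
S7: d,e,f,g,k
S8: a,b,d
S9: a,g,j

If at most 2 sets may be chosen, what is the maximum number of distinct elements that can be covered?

9

Choosing S1, S7 covers {a, c, d, e, f, g, h, j, k} — 9 elements.
No choice of 2 sets does better; here b, i are left uncovered.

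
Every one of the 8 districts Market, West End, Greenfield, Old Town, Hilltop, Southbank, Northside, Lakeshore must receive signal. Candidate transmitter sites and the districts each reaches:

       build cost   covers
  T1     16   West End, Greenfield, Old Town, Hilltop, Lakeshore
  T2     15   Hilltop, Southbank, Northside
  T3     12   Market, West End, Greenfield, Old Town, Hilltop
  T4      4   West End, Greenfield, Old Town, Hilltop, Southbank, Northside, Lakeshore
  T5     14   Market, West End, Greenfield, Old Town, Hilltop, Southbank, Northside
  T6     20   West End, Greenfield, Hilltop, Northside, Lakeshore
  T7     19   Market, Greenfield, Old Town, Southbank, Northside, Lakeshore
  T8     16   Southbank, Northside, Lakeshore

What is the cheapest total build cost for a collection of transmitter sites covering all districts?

T3, T4 cover every district at build cost 12 + 4 = 16.
Any cover uses at least 2 transmitter sites; among all covering selections none totals below 16.

16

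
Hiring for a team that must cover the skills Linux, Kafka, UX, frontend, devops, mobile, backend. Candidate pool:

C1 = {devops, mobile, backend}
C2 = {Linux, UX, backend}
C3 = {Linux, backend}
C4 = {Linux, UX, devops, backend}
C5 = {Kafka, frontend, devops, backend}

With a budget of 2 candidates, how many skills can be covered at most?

Choosing C2, C5 covers {Linux, Kafka, UX, frontend, devops, backend} — 6 skills.
No choice of 2 candidates does better; here mobile is left uncovered.

6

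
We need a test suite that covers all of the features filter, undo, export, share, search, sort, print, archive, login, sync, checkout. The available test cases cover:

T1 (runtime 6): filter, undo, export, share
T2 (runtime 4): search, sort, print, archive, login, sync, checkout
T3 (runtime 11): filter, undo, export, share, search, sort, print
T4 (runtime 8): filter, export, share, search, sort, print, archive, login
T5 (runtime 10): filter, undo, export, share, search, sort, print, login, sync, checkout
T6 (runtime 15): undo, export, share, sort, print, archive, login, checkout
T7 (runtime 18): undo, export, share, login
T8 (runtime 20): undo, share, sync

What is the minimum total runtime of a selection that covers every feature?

10

T1, T2 cover every feature at runtime 6 + 4 = 10.
Any cover uses at least 2 test cases; among all covering selections none totals below 10.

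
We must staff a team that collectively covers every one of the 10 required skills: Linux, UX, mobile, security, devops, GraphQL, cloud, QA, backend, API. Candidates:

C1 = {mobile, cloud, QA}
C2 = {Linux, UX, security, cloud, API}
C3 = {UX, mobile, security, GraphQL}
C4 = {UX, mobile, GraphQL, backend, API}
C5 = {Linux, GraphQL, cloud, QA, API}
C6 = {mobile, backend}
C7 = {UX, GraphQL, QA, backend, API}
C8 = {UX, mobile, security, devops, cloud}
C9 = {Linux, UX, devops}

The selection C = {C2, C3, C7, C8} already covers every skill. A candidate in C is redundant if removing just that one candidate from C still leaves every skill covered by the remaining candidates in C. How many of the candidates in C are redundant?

Drop C2: Linux uncovered — not redundant.
Drop C3: the rest still cover every skill — redundant.
Drop C7: QA, backend uncovered — not redundant.
Drop C8: devops uncovered — not redundant.
1 redundant: C3.

1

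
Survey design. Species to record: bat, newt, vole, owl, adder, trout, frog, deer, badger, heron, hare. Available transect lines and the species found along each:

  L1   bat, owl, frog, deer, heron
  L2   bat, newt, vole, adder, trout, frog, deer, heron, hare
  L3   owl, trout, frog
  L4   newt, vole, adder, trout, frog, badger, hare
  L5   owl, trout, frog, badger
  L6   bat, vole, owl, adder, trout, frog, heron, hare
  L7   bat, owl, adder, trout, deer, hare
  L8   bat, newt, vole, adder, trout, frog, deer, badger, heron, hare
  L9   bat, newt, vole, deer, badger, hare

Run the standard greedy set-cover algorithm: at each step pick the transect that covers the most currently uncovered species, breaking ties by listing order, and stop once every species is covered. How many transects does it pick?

Pick 1: L8 covers 10 new species (bat, newt, vole, adder, trout, frog, deer, badger, heron, hare).
Pick 2: L1 covers 1 new species (owl).
Greedy uses 2 transects.

2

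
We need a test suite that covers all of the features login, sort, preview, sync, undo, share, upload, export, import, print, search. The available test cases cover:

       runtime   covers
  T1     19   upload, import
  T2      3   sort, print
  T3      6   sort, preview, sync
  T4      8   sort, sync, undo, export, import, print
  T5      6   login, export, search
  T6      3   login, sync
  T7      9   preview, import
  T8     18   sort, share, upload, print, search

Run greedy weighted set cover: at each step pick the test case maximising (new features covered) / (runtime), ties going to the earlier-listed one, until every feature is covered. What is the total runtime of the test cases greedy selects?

38

Pick 1: T4 adds 6 new (sort, sync, undo, export, import, print) at runtime 8 (ratio 6/8).
Pick 2: T5 adds 2 new (login, search) at runtime 6 (ratio 2/6).
Pick 3: T3 adds 1 new (preview) at runtime 6 (ratio 1/6).
Pick 4: T8 adds 2 new (share, upload) at runtime 18 (ratio 2/18).
Greedy total runtime: 8 + 6 + 6 + 18 = 38. (The true optimum is 35, so greedy overshoots here.)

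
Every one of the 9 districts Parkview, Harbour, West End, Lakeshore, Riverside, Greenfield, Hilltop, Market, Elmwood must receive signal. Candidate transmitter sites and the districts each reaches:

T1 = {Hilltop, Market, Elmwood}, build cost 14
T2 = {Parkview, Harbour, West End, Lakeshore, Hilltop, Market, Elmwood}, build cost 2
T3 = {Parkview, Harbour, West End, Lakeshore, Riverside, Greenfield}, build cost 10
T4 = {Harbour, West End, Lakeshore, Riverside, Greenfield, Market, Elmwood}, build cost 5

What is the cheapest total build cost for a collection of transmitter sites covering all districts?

7

T2, T4 cover every district at build cost 2 + 5 = 7.
Any cover uses at least 2 transmitter sites; among all covering selections none totals below 7.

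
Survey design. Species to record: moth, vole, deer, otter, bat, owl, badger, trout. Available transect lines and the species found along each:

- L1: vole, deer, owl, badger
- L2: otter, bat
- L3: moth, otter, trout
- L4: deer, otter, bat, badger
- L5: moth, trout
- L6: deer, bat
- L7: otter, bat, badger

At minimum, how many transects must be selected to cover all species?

3

L1, L2, L3 together cover {moth, vole, deer, otter, bat, owl, badger, trout} — every species.
No 2 of the 7 transects cover everything (all 21 pairs fall short), so 3 is minimum.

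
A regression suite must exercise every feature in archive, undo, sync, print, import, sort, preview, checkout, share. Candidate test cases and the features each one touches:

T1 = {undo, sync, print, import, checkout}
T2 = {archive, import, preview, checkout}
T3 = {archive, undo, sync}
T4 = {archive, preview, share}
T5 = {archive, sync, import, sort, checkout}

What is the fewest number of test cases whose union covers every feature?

3

T1, T4, T5 together cover {archive, undo, sync, print, import, sort, preview, checkout, share} — every feature.
No 2 of the 5 test cases cover everything (all 10 pairs fall short), so 3 is minimum.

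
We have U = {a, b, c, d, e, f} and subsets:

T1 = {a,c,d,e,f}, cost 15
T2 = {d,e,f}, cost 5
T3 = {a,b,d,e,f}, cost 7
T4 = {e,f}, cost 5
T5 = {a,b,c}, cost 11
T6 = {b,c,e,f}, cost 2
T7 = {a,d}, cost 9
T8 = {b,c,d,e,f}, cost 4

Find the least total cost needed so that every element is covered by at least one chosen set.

T3, T6 cover every element at cost 7 + 2 = 9.
Any cover uses at least 2 sets; among all covering selections none totals below 9.

9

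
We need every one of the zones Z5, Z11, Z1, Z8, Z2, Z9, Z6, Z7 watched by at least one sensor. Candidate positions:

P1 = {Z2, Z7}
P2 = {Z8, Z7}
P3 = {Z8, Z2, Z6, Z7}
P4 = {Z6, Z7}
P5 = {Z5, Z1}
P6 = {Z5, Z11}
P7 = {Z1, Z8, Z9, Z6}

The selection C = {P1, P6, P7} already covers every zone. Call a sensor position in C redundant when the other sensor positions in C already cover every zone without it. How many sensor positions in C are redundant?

Drop P1: Z2, Z7 uncovered — not redundant.
Drop P6: Z5, Z11 uncovered — not redundant.
Drop P7: Z1, Z8, Z9, Z6 uncovered — not redundant.
None of the sensor positions in C is redundant.

0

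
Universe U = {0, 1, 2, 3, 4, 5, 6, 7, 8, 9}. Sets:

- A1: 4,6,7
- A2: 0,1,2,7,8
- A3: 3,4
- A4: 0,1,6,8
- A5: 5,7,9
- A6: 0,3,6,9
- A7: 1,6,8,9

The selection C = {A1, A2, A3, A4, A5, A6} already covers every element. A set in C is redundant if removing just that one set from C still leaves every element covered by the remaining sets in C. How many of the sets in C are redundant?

Drop A1: the rest still cover every element — redundant.
Drop A2: 2 uncovered — not redundant.
Drop A3: the rest still cover every element — redundant.
Drop A4: the rest still cover every element — redundant.
Drop A5: 5 uncovered — not redundant.
Drop A6: the rest still cover every element — redundant.
4 redundant: A1, A3, A4, A6.

4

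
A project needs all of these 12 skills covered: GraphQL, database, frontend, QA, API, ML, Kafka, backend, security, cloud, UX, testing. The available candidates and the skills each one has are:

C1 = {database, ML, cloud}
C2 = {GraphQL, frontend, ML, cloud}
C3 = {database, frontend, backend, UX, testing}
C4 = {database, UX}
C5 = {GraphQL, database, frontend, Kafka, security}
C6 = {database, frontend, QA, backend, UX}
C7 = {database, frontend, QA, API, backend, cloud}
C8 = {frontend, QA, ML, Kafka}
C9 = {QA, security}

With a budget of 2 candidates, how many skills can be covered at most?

Choosing C5, C7 covers {GraphQL, database, frontend, QA, API, Kafka, backend, security, cloud} — 9 skills.
No choice of 2 candidates does better; here ML, UX, testing are left uncovered.

9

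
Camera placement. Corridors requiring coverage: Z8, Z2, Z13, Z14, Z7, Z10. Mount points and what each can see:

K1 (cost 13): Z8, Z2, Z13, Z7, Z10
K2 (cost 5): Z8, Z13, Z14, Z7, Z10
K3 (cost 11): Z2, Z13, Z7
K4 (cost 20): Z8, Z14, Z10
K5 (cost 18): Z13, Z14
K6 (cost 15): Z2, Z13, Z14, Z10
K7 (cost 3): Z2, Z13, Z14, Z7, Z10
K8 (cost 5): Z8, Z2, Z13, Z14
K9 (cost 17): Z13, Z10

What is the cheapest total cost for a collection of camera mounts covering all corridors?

8

K2, K7 cover every corridor at cost 5 + 3 = 8.
Any cover uses at least 2 camera mounts; among all covering selections none totals below 8.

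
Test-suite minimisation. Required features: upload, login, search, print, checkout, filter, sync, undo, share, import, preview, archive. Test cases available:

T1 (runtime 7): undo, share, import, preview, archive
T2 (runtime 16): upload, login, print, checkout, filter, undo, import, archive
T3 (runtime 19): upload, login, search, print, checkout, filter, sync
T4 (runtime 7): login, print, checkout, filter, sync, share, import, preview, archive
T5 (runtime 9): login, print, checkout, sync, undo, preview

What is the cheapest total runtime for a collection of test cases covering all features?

T1, T3 cover every feature at runtime 7 + 19 = 26.
Any cover uses at least 2 test cases; among all covering selections none totals below 26.
Greedy by coverage-per-runtime would pick T4, T1, T3 for 33 — worse than the optimum 26.

26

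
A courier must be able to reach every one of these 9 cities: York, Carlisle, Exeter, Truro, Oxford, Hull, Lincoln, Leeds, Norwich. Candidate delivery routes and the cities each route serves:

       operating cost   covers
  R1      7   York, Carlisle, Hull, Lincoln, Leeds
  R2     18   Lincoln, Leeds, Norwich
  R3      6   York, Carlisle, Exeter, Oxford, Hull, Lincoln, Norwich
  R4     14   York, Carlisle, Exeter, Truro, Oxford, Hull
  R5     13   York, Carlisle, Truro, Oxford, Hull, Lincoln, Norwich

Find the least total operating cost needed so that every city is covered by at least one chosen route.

26

R1, R3, R5 cover every city at operating cost 7 + 6 + 13 = 26.
Any cover uses at least 2 routes; among all covering selections none totals below 26.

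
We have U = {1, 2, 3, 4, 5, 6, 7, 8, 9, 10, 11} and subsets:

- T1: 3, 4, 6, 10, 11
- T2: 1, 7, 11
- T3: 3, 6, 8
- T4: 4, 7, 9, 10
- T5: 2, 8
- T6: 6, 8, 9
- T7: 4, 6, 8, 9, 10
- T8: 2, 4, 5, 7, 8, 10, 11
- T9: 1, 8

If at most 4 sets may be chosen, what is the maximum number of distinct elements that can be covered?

11

Choosing T1, T2, T4, T8 covers {1, 2, 3, 4, 5, 6, 7, 8, 9, 10, 11} — 11 elements.
That is all 11 elements.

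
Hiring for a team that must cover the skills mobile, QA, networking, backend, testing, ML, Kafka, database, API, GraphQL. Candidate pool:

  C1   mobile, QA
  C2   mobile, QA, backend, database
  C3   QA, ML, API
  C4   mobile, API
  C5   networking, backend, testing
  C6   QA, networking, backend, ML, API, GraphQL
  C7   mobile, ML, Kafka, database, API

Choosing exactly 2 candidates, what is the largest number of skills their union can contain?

Choosing C6, C7 covers {mobile, QA, networking, backend, ML, Kafka, database, API, GraphQL} — 9 skills.
No choice of 2 candidates does better; here testing is left uncovered.

9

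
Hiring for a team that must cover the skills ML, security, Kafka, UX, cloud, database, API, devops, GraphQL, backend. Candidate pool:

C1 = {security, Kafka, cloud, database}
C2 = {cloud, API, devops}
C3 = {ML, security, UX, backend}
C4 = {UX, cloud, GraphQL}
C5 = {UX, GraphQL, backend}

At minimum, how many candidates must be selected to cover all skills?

4

C1, C2, C3, C4 together cover {ML, security, Kafka, UX, cloud, database, API, devops, GraphQL, backend} — every skill.
No 3 of the 5 candidates cover everything (all 10 triples fall short), so 4 is minimum.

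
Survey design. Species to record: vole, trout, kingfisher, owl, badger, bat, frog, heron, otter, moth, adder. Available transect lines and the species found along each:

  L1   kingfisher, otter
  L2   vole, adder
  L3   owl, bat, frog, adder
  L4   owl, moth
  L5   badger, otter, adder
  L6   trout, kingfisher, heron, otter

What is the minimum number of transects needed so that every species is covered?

5

L2, L3, L4, L5, L6 together cover {vole, trout, kingfisher, owl, badger, bat, frog, heron, otter, moth, adder} — every species.
No 4 of the 6 transects cover everything (all 15 size-4 selections fall short), so 5 is minimum.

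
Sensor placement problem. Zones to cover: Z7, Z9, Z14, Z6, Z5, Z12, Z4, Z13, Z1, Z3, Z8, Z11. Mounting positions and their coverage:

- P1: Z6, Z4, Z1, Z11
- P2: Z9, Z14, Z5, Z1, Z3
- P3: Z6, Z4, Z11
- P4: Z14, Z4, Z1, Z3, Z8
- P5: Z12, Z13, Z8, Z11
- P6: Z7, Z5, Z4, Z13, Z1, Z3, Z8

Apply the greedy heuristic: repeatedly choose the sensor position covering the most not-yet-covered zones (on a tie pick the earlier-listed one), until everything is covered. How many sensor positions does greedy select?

4

Pick 1: P6 covers 7 new zones (Z7, Z5, Z4, Z13, Z1, Z3, Z8).
Pick 2: P1 covers 2 new zones (Z6, Z11).
Pick 3: P2 covers 2 new zones (Z9, Z14).
Pick 4: P5 covers 1 new zones (Z12).
Greedy uses 4 sensor positions.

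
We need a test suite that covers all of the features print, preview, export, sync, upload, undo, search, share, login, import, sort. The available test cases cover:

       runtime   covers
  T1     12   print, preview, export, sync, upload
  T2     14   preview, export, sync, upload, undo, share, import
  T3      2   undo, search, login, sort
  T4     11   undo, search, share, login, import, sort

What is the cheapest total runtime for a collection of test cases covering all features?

23

T1, T4 cover every feature at runtime 12 + 11 = 23.
Any cover uses at least 2 test cases; among all covering selections none totals below 23.
Greedy by coverage-per-runtime would pick T3, T2, T1 for 28 — worse than the optimum 23.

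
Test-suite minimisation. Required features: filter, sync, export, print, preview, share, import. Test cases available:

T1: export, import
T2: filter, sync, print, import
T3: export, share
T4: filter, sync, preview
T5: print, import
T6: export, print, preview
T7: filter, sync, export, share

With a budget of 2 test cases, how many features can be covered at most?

Choosing T2, T3 covers {filter, sync, export, print, share, import} — 6 features.
No choice of 2 test cases does better; here preview is left uncovered.

6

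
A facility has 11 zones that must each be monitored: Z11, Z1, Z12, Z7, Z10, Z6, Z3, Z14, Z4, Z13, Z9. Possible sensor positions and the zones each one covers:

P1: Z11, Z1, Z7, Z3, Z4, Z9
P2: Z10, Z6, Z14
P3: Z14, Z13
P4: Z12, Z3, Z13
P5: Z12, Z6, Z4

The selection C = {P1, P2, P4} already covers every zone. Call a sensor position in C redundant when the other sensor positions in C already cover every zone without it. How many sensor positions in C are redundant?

0

Drop P1: Z11, Z1, Z7, Z4, … uncovered — not redundant.
Drop P2: Z10, Z6, Z14 uncovered — not redundant.
Drop P4: Z12, Z13 uncovered — not redundant.
None of the sensor positions in C is redundant.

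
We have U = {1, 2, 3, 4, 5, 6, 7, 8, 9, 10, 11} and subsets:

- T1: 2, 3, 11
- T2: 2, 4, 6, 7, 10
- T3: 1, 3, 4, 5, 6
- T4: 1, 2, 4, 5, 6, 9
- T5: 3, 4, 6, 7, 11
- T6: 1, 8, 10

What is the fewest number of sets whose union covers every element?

3

T4, T5, T6 together cover {1, 2, 3, 4, 5, 6, 7, 8, 9, 10, 11} — every element.
No 2 of the 6 sets cover everything (all 15 pairs fall short), so 3 is minimum.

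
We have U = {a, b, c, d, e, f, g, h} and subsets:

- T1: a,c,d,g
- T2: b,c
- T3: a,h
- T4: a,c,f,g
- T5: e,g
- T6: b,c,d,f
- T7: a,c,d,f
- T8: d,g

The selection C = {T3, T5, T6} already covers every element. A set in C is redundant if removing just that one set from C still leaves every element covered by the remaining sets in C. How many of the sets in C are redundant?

Drop T3: a, h uncovered — not redundant.
Drop T5: e, g uncovered — not redundant.
Drop T6: b, c, d, f uncovered — not redundant.
None of the sets in C is redundant.

0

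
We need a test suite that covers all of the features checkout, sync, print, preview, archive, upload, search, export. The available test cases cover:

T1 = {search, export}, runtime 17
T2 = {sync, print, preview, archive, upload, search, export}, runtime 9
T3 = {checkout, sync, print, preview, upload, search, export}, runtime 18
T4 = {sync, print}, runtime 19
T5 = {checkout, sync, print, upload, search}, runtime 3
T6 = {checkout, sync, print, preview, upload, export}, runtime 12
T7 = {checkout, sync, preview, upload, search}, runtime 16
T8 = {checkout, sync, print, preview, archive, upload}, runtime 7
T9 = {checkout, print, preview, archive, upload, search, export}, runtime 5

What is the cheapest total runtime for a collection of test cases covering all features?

T5, T9 cover every feature at runtime 3 + 5 = 8.
Any cover uses at least 2 test cases; among all covering selections none totals below 8.

8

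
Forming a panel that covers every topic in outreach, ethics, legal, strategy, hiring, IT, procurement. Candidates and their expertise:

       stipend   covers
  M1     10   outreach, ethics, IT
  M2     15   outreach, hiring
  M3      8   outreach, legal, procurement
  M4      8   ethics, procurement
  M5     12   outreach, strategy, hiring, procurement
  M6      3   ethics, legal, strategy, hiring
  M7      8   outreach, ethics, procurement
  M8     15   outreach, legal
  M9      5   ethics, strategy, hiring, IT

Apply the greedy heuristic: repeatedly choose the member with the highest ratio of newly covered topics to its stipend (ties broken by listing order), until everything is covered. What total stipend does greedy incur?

16

Pick 1: M6 adds 4 new (ethics, legal, strategy, hiring) at stipend 3 (ratio 4/3).
Pick 2: M3 adds 2 new (outreach, procurement) at stipend 8 (ratio 2/8).
Pick 3: M9 adds 1 new (IT) at stipend 5 (ratio 1/5).
Greedy total stipend: 3 + 8 + 5 = 16. (The true optimum is 13, so greedy overshoots here.)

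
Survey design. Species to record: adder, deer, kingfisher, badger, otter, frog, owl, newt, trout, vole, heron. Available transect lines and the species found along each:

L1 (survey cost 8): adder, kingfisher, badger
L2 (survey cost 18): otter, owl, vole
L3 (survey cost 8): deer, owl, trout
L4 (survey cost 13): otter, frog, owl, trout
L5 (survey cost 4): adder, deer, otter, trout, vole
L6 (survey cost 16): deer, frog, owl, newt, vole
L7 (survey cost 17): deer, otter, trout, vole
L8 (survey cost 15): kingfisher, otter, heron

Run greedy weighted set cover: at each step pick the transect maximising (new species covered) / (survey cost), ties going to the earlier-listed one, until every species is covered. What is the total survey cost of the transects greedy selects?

43

Pick 1: L5 adds 5 new (adder, deer, otter, trout, vole) at survey cost 4 (ratio 5/4).
Pick 2: L1 adds 2 new (kingfisher, badger) at survey cost 8 (ratio 2/8).
Pick 3: L6 adds 3 new (frog, owl, newt) at survey cost 16 (ratio 3/16).
Pick 4: L8 adds 1 new (heron) at survey cost 15 (ratio 1/15).
Greedy total survey cost: 4 + 8 + 16 + 15 = 43.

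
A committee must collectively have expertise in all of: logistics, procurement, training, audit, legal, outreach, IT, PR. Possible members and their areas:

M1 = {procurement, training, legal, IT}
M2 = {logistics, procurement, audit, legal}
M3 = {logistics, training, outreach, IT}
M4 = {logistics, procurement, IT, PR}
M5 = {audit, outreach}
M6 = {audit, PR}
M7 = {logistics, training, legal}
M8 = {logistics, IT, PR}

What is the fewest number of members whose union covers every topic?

M1, M3, M6 together cover {logistics, procurement, training, audit, legal, outreach, IT, PR} — every topic.
No 2 of the 8 members cover everything (all 28 pairs fall short), so 3 is minimum.
Greedy (largest uncovered first) would take M1, M2, M3, M4 — 4 members — but 3 suffice.

3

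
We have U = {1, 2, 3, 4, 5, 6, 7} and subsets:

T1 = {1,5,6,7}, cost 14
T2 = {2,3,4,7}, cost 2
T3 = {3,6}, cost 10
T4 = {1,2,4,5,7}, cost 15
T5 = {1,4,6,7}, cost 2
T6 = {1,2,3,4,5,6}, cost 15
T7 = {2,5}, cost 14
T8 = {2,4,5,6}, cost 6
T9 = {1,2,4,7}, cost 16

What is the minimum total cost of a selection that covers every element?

10

T2, T5, T8 cover every element at cost 2 + 2 + 6 = 10.
Any cover uses at least 2 sets; among all covering selections none totals below 10.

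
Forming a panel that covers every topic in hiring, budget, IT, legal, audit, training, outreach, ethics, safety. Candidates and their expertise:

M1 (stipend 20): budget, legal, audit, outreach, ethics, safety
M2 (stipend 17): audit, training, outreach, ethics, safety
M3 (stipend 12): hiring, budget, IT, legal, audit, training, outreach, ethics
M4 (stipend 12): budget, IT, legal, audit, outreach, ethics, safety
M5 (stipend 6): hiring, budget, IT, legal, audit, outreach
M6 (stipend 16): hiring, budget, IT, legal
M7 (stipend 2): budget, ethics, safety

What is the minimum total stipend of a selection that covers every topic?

14

M3, M7 cover every topic at stipend 12 + 2 = 14.
Any cover uses at least 2 members; among all covering selections none totals below 14.
Greedy by coverage-per-stipend would pick M7, M5, M3 for 20 — worse than the optimum 14.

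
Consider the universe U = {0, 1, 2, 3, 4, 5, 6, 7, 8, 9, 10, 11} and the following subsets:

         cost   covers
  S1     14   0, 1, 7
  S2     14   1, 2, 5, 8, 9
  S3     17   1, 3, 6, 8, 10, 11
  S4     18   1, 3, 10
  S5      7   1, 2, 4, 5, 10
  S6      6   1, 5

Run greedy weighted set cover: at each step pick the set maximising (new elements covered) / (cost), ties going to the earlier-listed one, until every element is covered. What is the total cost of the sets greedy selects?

Pick 1: S5 adds 5 new (1, 2, 4, 5, 10) at cost 7 (ratio 5/7).
Pick 2: S3 adds 4 new (3, 6, 8, 11) at cost 17 (ratio 4/17).
Pick 3: S1 adds 2 new (0, 7) at cost 14 (ratio 2/14).
Pick 4: S2 adds 1 new (9) at cost 14 (ratio 1/14).
Greedy total cost: 7 + 17 + 14 + 14 = 52.

52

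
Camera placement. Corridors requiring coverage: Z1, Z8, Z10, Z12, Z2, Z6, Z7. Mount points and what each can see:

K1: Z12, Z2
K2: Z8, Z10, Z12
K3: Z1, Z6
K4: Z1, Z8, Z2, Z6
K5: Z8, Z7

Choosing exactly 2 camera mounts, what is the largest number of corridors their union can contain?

Choosing K2, K4 covers {Z1, Z8, Z10, Z12, Z2, Z6} — 6 corridors.
No choice of 2 camera mounts does better; here Z7 is left uncovered.

6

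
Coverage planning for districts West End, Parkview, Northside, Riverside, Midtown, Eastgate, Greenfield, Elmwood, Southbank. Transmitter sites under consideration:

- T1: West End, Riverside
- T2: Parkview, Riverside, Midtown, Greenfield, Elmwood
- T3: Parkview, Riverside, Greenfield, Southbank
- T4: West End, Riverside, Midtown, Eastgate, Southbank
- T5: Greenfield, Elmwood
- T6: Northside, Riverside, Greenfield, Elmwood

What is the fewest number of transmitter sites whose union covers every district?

3

T2, T4, T6 together cover {West End, Parkview, Northside, Riverside, Midtown, Eastgate, Greenfield, Elmwood, Southbank} — every district.
No 2 of the 6 transmitter sites cover everything (all 15 pairs fall short), so 3 is minimum.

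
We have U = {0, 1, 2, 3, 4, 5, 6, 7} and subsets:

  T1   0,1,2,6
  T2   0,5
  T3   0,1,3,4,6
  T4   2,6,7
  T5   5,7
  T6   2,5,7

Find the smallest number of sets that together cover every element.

2

T3, T6 together cover {0, 1, 2, 3, 4, 5, 6, 7} — every element.
No single set contains all 8 elements, so 2 is optimal.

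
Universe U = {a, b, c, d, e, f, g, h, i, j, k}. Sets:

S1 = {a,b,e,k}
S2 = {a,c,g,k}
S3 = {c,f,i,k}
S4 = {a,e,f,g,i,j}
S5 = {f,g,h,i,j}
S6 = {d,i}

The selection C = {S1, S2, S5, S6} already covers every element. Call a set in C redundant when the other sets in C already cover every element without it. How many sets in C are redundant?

Drop S1: b, e uncovered — not redundant.
Drop S2: c uncovered — not redundant.
Drop S5: f, h, j uncovered — not redundant.
Drop S6: d uncovered — not redundant.
None of the sets in C is redundant.

0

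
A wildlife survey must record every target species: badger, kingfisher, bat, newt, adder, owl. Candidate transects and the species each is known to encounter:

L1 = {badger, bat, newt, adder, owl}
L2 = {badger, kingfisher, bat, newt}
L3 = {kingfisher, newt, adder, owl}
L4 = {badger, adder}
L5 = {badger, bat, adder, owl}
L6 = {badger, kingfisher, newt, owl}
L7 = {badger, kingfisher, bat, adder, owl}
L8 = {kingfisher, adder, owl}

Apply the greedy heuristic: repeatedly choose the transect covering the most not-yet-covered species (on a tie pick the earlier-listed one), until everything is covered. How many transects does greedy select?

Pick 1: L1 covers 5 new species (badger, bat, newt, adder, owl).
Pick 2: L2 covers 1 new species (kingfisher).
Greedy uses 2 transects.

2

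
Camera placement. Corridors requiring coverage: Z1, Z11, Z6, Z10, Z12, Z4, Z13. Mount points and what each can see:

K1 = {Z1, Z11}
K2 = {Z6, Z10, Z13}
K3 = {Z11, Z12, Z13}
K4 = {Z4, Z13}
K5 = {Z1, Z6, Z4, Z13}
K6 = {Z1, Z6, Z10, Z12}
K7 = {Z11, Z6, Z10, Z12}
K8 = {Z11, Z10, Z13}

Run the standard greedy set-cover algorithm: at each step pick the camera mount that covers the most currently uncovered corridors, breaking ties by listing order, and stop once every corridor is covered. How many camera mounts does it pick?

2

Pick 1: K5 covers 4 new corridors (Z1, Z6, Z4, Z13).
Pick 2: K7 covers 3 new corridors (Z11, Z10, Z12).
Greedy uses 2 camera mounts.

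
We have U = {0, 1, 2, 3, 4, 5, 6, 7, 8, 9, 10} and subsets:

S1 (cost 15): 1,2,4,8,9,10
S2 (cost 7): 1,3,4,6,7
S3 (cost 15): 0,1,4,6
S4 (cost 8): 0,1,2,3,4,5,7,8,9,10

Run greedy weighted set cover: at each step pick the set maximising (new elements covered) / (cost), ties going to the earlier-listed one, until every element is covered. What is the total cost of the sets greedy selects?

Pick 1: S4 adds 10 new (0, 1, 2, 3, 4, 5, 7, 8, 9, 10) at cost 8 (ratio 10/8).
Pick 2: S2 adds 1 new (6) at cost 7 (ratio 1/7).
Greedy total cost: 8 + 7 = 15.

15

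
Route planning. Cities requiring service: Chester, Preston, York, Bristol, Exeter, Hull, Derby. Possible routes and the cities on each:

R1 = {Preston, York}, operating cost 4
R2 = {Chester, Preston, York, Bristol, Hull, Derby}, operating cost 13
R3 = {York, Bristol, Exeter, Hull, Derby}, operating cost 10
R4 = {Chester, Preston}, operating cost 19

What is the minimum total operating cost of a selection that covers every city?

R2, R3 cover every city at operating cost 13 + 10 = 23.
Any cover uses at least 2 routes; among all covering selections none totals below 23.
Greedy by coverage-per-operating cost would pick R1, R3, R2 for 27 — worse than the optimum 23.

23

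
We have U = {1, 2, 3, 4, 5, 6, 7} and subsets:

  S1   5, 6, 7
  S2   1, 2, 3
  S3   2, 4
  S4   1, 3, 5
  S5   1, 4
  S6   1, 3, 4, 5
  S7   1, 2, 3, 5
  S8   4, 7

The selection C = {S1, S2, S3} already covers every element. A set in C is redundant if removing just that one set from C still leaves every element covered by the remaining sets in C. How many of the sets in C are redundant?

0

Drop S1: 5, 6, 7 uncovered — not redundant.
Drop S2: 1, 3 uncovered — not redundant.
Drop S3: 4 uncovered — not redundant.
None of the sets in C is redundant.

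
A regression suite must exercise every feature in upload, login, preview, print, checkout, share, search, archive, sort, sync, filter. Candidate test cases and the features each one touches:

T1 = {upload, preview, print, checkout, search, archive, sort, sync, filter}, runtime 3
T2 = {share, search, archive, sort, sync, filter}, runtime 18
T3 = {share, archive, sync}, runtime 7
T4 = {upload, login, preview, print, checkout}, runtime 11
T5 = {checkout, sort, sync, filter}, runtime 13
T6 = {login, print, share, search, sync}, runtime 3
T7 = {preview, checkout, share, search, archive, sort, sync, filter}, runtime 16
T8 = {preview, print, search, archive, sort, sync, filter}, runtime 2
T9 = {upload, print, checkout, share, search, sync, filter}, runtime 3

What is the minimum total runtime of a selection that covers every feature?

6

T1, T6 cover every feature at runtime 3 + 3 = 6.
Any cover uses at least 2 test cases; among all covering selections none totals below 6.
Greedy by coverage-per-runtime would pick T8, T9, T6 for 8 — worse than the optimum 6.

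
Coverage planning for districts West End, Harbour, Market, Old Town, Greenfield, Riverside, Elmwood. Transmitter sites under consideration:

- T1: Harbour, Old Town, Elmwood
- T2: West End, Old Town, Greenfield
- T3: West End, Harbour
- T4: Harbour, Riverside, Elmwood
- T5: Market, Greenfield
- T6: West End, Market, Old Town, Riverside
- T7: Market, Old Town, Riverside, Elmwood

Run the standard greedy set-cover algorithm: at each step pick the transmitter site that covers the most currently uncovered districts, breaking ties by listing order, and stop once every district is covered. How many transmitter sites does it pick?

3

Pick 1: T6 covers 4 new districts (West End, Market, Old Town, Riverside).
Pick 2: T1 covers 2 new districts (Harbour, Elmwood).
Pick 3: T2 covers 1 new districts (Greenfield).
Greedy uses 3 transmitter sites.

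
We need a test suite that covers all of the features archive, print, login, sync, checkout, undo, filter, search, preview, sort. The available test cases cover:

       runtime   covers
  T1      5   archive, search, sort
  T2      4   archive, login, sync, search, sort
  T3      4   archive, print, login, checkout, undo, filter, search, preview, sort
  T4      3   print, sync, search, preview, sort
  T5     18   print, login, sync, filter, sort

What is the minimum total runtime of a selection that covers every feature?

7

T3, T4 cover every feature at runtime 4 + 3 = 7.
Any cover uses at least 2 test cases; among all covering selections none totals below 7.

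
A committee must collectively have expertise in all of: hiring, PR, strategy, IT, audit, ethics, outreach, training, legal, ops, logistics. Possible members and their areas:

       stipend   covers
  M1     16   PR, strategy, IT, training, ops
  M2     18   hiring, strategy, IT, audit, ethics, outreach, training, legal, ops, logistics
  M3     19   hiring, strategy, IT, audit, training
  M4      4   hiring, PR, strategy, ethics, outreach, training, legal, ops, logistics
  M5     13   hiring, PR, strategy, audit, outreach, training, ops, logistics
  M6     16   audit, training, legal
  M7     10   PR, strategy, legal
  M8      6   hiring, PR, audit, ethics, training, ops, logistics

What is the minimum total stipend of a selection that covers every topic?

22

M2, M4 cover every topic at stipend 18 + 4 = 22.
Any cover uses at least 2 members; among all covering selections none totals below 22.
Greedy by coverage-per-stipend would pick M4, M8, M1 for 26 — worse than the optimum 22.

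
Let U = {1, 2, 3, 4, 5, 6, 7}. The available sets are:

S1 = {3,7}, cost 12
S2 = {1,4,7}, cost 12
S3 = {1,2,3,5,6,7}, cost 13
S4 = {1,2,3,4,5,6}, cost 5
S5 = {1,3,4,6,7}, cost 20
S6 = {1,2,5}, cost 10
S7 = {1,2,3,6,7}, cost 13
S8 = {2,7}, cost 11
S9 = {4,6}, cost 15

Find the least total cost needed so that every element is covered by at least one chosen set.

S4, S8 cover every element at cost 5 + 11 = 16.
Any cover uses at least 2 sets; among all covering selections none totals below 16.

16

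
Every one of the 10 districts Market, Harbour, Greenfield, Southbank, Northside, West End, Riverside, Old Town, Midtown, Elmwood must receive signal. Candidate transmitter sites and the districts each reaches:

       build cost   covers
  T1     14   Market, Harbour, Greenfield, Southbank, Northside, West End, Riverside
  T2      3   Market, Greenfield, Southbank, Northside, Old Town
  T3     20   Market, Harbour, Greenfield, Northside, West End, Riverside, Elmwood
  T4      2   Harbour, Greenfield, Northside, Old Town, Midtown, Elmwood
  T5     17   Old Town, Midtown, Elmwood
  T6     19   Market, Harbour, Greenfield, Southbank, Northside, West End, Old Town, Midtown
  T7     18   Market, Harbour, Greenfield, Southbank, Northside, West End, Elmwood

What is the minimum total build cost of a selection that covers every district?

16

T1, T4 cover every district at build cost 14 + 2 = 16.
Any cover uses at least 2 transmitter sites; among all covering selections none totals below 16.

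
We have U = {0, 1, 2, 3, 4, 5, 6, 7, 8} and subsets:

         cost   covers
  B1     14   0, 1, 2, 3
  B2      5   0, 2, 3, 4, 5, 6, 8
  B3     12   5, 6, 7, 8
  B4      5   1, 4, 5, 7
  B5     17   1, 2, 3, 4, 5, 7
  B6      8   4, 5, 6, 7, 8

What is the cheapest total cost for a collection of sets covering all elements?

B2, B4 cover every element at cost 5 + 5 = 10.
Any cover uses at least 2 sets; among all covering selections none totals below 10.

10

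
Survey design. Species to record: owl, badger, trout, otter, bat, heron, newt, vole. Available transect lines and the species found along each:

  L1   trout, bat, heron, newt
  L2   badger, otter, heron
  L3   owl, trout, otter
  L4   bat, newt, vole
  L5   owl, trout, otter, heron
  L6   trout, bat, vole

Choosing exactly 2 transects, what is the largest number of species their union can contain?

Choosing L4, L5 covers {owl, trout, otter, bat, heron, newt, vole} — 7 species.
No choice of 2 transects does better; here badger is left uncovered.

7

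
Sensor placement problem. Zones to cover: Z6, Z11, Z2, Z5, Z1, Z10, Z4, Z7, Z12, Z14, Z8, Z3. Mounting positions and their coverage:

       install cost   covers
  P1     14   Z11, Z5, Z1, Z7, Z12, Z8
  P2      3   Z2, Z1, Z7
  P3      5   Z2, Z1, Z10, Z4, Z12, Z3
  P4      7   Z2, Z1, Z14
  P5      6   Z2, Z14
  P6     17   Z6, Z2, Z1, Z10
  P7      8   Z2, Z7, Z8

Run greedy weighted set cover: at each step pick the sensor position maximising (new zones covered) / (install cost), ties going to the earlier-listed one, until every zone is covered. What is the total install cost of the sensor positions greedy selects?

Pick 1: P3 adds 6 new (Z2, Z1, Z10, Z4, Z12, Z3) at install cost 5 (ratio 6/5).
Pick 2: P2 adds 1 new (Z7) at install cost 3 (ratio 1/3).
Pick 3: P1 adds 3 new (Z11, Z5, Z8) at install cost 14 (ratio 3/14).
Pick 4: P5 adds 1 new (Z14) at install cost 6 (ratio 1/6).
Pick 5: P6 adds 1 new (Z6) at install cost 17 (ratio 1/17).
Greedy total install cost: 5 + 3 + 14 + 6 + 17 = 45. (The true optimum is 42, so greedy overshoots here.)

45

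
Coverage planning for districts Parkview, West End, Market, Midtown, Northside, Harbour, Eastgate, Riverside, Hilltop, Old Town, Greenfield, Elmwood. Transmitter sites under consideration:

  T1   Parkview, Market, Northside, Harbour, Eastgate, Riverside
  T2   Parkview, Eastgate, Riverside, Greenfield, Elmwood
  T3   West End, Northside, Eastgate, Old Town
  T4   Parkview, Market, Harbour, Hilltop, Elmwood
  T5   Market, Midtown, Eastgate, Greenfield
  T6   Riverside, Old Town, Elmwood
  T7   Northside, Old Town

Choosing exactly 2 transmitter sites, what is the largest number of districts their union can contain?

Choosing T3, T4 covers {Parkview, West End, Market, Northside, Harbour, Eastgate, Hilltop, Old Town, Elmwood} — 9 districts.
No choice of 2 transmitter sites does better; here Midtown, Riverside, Greenfield are left uncovered.

9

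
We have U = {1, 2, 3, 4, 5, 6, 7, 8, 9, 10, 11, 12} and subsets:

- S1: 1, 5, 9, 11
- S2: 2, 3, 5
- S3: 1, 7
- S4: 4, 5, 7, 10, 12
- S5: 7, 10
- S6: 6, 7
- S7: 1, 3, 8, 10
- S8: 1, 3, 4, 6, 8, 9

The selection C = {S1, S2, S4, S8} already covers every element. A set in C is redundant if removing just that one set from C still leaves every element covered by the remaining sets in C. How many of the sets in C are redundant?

0

Drop S1: 11 uncovered — not redundant.
Drop S2: 2 uncovered — not redundant.
Drop S4: 7, 10, 12 uncovered — not redundant.
Drop S8: 6, 8 uncovered — not redundant.
None of the sets in C is redundant.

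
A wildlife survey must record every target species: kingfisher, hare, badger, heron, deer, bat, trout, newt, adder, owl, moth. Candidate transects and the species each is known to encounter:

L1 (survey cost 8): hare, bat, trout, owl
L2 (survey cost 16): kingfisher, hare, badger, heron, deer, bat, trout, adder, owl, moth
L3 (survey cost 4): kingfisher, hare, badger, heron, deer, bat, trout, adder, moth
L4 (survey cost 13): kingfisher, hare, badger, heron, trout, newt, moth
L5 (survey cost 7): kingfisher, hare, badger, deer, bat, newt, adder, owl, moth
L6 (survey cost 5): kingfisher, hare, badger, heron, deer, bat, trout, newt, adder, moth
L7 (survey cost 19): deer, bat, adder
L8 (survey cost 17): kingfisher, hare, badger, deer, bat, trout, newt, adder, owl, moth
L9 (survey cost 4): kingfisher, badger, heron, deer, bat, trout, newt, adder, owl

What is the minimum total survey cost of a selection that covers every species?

L3, L9 cover every species at survey cost 4 + 4 = 8.
Any cover uses at least 2 transects; among all covering selections none totals below 8.

8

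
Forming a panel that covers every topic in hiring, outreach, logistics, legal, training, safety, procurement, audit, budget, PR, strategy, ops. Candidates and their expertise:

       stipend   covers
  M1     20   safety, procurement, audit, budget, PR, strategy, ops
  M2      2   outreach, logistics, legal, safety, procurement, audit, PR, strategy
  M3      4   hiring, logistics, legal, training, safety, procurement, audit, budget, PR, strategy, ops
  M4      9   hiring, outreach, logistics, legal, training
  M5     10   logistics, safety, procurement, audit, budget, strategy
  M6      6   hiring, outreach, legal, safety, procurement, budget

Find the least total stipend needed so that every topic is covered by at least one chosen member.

6

M2, M3 cover every topic at stipend 2 + 4 = 6.
Any cover uses at least 2 members; among all covering selections none totals below 6.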